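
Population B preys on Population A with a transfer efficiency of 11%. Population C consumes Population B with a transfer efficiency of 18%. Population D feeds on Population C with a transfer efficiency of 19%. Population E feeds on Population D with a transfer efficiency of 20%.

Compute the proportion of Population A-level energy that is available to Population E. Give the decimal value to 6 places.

Product of link efficiencies: 0.11 × 0.18 × 0.19 × 0.2 = 0.0007524

0.000752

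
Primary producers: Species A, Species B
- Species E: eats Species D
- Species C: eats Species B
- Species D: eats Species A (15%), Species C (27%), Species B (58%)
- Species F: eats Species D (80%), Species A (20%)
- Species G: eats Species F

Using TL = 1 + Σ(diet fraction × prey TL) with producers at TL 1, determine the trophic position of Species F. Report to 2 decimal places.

3.02

Species C: 1 + 1 = 2
Species D: 1 + (0.15×1 + 0.27×2 + 0.58×1) = 2.27
Species E: 1 + 2.27 = 3.27
Species F: 1 + (0.8×2.27 + 0.2×1) = 3.016
Species G: 1 + 3.016 = 4.016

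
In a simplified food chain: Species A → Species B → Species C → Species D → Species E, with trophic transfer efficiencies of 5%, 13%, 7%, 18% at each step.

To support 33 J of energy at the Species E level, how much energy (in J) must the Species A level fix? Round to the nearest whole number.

402930 J

Cumulative transfer efficiency: 0.05 × 0.13 × 0.07 × 0.18 = 0.0000819
Species A energy = 33 / 0.0000819 = 402930 J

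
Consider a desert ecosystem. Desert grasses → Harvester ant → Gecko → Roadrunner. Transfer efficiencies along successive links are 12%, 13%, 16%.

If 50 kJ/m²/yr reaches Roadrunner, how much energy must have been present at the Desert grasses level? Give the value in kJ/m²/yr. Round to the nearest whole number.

Cumulative transfer efficiency: 0.12 × 0.13 × 0.16 = 0.002496
Desert grasses energy = 50 / 0.002496 = 20032 kJ/m²/yr

20032 kJ/m²/yr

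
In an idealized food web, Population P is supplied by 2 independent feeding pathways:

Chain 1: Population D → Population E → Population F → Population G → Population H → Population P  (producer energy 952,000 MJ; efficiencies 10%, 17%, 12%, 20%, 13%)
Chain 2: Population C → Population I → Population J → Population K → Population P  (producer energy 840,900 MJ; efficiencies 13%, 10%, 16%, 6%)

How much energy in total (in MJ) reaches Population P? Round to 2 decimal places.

Chain 1: 952000 × 0.1 × 0.17 × 0.12 × 0.2 × 0.13 = 50.49408 MJ
Chain 2: 840900 × 0.13 × 0.1 × 0.16 × 0.06 = 104.94432 MJ
Total at Population P: 50.49408 + 104.94432 = 155.4384 MJ

155.44 MJ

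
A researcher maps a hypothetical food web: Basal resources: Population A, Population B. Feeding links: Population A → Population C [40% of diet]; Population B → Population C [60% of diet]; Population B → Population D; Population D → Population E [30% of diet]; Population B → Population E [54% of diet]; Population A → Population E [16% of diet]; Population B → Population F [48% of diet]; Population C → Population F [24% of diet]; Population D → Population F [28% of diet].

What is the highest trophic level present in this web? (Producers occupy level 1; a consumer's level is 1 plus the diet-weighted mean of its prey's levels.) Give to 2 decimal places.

Population C: 1 + (0.4×1 + 0.6×1) = 2
Population D: 1 + 1 = 2
Population E: 1 + (0.3×2 + 0.54×1 + 0.16×1) = 2.3
Population F: 1 + (0.48×1 + 0.24×2 + 0.28×2) = 2.52

2.52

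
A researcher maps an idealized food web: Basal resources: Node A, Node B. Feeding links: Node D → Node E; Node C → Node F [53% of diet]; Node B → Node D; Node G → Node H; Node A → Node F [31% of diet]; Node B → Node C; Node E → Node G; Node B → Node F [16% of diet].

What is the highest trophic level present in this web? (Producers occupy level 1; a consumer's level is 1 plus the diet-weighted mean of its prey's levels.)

Node C: 1 + 1 = 2
Node D: 1 + 1 = 2
Node E: 1 + 2 = 3
Node F: 1 + (0.53×2 + 0.16×1 + 0.31×1) = 2.53
Node G: 1 + 3 = 4
Node H: 1 + 4 = 5

5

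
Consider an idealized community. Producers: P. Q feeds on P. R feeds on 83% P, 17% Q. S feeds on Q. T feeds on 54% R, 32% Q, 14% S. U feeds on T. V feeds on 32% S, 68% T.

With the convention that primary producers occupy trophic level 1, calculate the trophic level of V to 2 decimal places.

Q: 1 + 1 = 2
R: 1 + (0.83×1 + 0.17×2) = 2.17
S: 1 + 2 = 3
T: 1 + (0.54×2.17 + 0.32×2 + 0.14×3) = 3.2318
U: 1 + 3.2318 = 4.2318
V: 1 + (0.32×3 + 0.68×3.2318) = 4.157624

4.16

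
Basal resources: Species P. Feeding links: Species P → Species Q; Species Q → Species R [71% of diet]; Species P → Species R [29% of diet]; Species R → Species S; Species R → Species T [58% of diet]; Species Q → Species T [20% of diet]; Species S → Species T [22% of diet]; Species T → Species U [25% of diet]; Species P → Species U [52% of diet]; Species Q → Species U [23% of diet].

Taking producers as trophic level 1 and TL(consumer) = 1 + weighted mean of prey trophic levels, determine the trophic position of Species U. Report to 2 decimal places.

Species Q: 1 + 1 = 2
Species R: 1 + (0.71×2 + 0.29×1) = 2.71
Species S: 1 + 2.71 = 3.71
Species T: 1 + (0.58×2.71 + 0.2×2 + 0.22×3.71) = 3.788
Species U: 1 + (0.25×3.788 + 0.52×1 + 0.23×2) = 2.927

2.93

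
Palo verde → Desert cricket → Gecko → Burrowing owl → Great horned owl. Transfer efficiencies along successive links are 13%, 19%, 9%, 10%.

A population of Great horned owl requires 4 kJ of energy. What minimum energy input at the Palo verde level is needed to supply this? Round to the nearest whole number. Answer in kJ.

Cumulative transfer efficiency: 0.13 × 0.19 × 0.09 × 0.1 = 0.0002223
Palo verde energy = 4 / 0.0002223 = 17994 kJ

17994 kJ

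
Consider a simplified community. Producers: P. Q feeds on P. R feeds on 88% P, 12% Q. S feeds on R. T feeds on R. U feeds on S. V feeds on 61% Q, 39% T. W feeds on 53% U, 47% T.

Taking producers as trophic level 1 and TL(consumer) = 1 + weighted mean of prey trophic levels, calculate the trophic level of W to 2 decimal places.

Q: 1 + 1 = 2
R: 1 + (0.88×1 + 0.12×2) = 2.12
S: 1 + 2.12 = 3.12
T: 1 + 2.12 = 3.12
U: 1 + 3.12 = 4.12
V: 1 + (0.61×2 + 0.39×3.12) = 3.4368
W: 1 + (0.53×4.12 + 0.47×3.12) = 4.65

4.65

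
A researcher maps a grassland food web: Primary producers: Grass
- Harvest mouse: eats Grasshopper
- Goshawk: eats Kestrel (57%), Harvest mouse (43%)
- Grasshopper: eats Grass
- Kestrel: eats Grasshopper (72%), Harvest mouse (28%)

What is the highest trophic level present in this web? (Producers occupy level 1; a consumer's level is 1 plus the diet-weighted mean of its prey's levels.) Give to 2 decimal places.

4.16

Grasshopper: 1 + 1 = 2
Harvest mouse: 1 + 2 = 3
Kestrel: 1 + (0.72×2 + 0.28×3) = 3.28
Goshawk: 1 + (0.57×3.28 + 0.43×3) = 4.1596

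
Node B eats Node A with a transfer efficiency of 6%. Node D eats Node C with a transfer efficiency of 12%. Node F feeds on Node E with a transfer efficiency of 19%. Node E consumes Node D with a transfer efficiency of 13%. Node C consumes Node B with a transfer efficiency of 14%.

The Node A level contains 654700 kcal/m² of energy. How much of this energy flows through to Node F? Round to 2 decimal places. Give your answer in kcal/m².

16.30 kcal/m²

Node B: 654700 × 0.06 = 39282 kcal/m²
Node C: 39282 × 0.14 = 5499.48 kcal/m²
Node D: 5499.48 × 0.12 = 659.9376 kcal/m²
Node E: 659.9376 × 0.13 = 85.791888 kcal/m²
Node F: 85.791888 × 0.19 = 16.30045872 kcal/m²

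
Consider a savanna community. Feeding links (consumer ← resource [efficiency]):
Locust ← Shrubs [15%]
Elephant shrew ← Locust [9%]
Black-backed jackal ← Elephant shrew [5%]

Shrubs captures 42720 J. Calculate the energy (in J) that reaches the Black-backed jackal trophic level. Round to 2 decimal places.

28.84 J

Locust: 42720 × 0.15 = 6408 J
Elephant shrew: 6408 × 0.09 = 576.72 J
Black-backed jackal: 576.72 × 0.05 = 28.836 J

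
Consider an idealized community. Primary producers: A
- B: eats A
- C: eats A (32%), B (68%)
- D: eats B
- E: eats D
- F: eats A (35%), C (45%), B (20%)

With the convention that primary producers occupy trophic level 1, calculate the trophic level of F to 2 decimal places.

2.96

B: 1 + 1 = 2
C: 1 + (0.32×1 + 0.68×2) = 2.68
D: 1 + 2 = 3
E: 1 + 3 = 4
F: 1 + (0.35×1 + 0.45×2.68 + 0.2×2) = 2.956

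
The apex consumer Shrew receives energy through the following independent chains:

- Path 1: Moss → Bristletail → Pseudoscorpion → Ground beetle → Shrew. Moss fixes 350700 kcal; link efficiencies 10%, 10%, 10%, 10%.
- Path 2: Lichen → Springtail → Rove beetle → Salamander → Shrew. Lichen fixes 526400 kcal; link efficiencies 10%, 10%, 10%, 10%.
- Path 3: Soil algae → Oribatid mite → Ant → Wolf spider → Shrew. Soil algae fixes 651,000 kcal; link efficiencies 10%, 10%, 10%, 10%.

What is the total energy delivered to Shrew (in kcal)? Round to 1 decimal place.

Path 1: 350700 × 0.1 × 0.1 × 0.1 × 0.1 = 35.07 kcal
Path 2: 526400 × 0.1 × 0.1 × 0.1 × 0.1 = 52.64 kcal
Path 3: 651000 × 0.1 × 0.1 × 0.1 × 0.1 = 65.1 kcal
Total at Shrew: 35.07 + 52.64 + 65.1 = 152.81 kcal

152.8 kcal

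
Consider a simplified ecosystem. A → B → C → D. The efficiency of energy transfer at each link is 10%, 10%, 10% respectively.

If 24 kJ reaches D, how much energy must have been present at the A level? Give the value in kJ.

Cumulative transfer efficiency: 0.1 × 0.1 × 0.1 = 0.001
A energy = 24 / 0.001 = 24000 kJ

24000 kJ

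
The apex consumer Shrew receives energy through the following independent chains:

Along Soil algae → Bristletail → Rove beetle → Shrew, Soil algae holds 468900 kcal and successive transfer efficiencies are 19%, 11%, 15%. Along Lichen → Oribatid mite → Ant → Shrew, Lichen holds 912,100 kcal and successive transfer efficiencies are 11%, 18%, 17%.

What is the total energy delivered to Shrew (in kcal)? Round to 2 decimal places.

Via Soil algae: 468900 × 0.19 × 0.11 × 0.15 = 1470.0015 kcal
Via Lichen: 912100 × 0.11 × 0.18 × 0.17 = 3070.1286 kcal
Total at Shrew: 1470.0015 + 3070.1286 = 4540.1301 kcal

4540.13 kcal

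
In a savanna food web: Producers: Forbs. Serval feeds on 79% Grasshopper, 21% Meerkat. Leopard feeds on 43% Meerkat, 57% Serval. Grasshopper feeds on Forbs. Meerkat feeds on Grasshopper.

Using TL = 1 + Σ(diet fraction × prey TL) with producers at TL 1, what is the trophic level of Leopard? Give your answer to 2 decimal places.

4.12

Grasshopper: 1 + 1 = 2
Meerkat: 1 + 2 = 3
Serval: 1 + (0.79×2 + 0.21×3) = 3.21
Leopard: 1 + (0.43×3 + 0.57×3.21) = 4.1197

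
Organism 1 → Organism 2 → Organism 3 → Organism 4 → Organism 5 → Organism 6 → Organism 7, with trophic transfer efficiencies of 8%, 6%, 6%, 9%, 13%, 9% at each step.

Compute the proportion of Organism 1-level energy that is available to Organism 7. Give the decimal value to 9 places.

0.000000303

Product of link efficiencies: 0.08 × 0.06 × 0.06 × 0.09 × 0.13 × 0.09 = 0.000000303264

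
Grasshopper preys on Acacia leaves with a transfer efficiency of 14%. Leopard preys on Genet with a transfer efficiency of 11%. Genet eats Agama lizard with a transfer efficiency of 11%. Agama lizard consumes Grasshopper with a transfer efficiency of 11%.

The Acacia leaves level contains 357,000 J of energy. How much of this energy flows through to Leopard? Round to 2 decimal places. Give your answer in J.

66.52 J

Grasshopper: 357000 × 0.14 = 49980 J
Agama lizard: 49980 × 0.11 = 5497.8 J
Genet: 5497.8 × 0.11 = 604.758 J
Leopard: 604.758 × 0.11 = 66.52338 J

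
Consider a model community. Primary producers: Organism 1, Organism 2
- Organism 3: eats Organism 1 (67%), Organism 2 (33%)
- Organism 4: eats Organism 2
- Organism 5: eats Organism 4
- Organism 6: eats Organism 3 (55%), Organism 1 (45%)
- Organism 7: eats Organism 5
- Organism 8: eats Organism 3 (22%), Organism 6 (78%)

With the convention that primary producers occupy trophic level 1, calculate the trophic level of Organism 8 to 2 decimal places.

3.43

Organism 3: 1 + (0.67×1 + 0.33×1) = 2
Organism 4: 1 + 1 = 2
Organism 5: 1 + 2 = 3
Organism 6: 1 + (0.55×2 + 0.45×1) = 2.55
Organism 7: 1 + 3 = 4
Organism 8: 1 + (0.22×2 + 0.78×2.55) = 3.429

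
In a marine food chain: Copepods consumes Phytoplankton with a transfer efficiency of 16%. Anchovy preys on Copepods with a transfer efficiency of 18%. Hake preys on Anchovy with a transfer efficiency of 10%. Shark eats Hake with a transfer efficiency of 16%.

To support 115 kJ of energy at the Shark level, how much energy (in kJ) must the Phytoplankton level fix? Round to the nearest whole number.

Cumulative transfer efficiency: 0.16 × 0.18 × 0.1 × 0.16 = 0.0004608
Phytoplankton energy = 115 / 0.0004608 = 249566 kJ

249566 kJ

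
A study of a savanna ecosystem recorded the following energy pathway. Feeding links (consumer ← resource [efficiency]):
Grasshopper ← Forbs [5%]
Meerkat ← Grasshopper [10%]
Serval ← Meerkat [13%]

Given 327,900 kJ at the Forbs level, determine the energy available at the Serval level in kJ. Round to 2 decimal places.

213.14 kJ

Grasshopper: 327900 × 0.05 = 16395 kJ
Meerkat: 16395 × 0.1 = 1639.5 kJ
Serval: 1639.5 × 0.13 = 213.135 kJ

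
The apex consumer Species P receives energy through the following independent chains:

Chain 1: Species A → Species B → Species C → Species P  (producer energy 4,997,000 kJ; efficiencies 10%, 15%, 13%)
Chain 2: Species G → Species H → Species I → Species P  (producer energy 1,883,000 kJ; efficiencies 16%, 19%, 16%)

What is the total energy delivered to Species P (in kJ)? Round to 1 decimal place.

Chain 1: 4997000 × 0.1 × 0.15 × 0.13 = 9744.15 kJ
Chain 2: 1883000 × 0.16 × 0.19 × 0.16 = 9158.912 kJ
Total at Species P: 9744.15 + 9158.912 = 18903.062 kJ

18903.1 kJ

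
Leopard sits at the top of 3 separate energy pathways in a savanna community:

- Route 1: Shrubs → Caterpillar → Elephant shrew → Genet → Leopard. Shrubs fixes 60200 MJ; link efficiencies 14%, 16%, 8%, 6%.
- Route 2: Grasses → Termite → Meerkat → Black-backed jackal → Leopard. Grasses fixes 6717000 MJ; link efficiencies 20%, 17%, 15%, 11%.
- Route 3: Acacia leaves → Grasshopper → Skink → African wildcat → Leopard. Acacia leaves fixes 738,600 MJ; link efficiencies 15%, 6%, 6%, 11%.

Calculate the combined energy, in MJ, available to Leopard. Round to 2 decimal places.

Route 1: 60200 × 0.14 × 0.16 × 0.08 × 0.06 = 6.472704 MJ
Route 2: 6717000 × 0.2 × 0.17 × 0.15 × 0.11 = 3768.237 MJ
Route 3: 738600 × 0.15 × 0.06 × 0.06 × 0.11 = 43.87284 MJ
Total at Leopard: 6.472704 + 3768.237 + 43.87284 = 3818.582544 MJ

3818.58 MJ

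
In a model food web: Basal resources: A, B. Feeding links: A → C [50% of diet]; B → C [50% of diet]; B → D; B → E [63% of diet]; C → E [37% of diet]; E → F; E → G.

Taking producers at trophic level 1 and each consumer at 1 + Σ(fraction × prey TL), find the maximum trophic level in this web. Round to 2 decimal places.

C: 1 + (0.5×1 + 0.5×1) = 2
D: 1 + 1 = 2
E: 1 + (0.63×1 + 0.37×2) = 2.37
F: 1 + 2.37 = 3.37
G: 1 + 2.37 = 3.37

3.37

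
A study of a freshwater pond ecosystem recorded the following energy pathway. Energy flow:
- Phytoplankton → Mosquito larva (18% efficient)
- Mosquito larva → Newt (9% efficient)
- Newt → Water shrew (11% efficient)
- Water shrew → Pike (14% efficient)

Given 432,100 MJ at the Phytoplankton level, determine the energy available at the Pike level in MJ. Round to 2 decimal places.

107.80 MJ

Mosquito larva: 432100 × 0.18 = 77778 MJ
Newt: 77778 × 0.09 = 7000.02 MJ
Water shrew: 7000.02 × 0.11 = 770.0022 MJ
Pike: 770.0022 × 0.14 = 107.800308 MJ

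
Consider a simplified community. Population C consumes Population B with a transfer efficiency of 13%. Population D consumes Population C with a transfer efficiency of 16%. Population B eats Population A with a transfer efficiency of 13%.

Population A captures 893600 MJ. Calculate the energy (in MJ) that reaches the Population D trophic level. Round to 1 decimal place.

Population B: 893600 × 0.13 = 116168 MJ
Population C: 116168 × 0.13 = 15101.84 MJ
Population D: 15101.84 × 0.16 = 2416.2944 MJ

2416.3 MJ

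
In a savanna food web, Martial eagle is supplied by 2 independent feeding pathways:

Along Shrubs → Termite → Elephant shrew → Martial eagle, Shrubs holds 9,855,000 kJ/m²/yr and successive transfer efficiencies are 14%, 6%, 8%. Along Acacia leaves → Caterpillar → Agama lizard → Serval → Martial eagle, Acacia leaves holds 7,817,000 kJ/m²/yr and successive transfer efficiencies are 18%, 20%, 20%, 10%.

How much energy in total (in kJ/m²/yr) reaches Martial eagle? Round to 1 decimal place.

12250.8 kJ/m²/yr

Via Shrubs: 9855000 × 0.14 × 0.06 × 0.08 = 6622.56 kJ/m²/yr
Via Acacia leaves: 7817000 × 0.18 × 0.2 × 0.2 × 0.1 = 5628.24 kJ/m²/yr
Total at Martial eagle: 6622.56 + 5628.24 = 12250.8 kJ/m²/yr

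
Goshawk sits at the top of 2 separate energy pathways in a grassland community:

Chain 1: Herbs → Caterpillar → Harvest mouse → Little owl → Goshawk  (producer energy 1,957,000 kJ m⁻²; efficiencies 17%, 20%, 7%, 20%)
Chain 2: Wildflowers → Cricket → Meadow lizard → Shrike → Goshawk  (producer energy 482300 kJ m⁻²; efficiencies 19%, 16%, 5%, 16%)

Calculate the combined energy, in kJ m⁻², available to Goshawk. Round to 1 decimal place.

Chain 1: 1957000 × 0.17 × 0.2 × 0.07 × 0.2 = 931.532 kJ m⁻²
Chain 2: 482300 × 0.19 × 0.16 × 0.05 × 0.16 = 117.29536 kJ m⁻²
Total at Goshawk: 931.532 + 117.29536 = 1048.82736 kJ m⁻²

1048.8 kJ m⁻²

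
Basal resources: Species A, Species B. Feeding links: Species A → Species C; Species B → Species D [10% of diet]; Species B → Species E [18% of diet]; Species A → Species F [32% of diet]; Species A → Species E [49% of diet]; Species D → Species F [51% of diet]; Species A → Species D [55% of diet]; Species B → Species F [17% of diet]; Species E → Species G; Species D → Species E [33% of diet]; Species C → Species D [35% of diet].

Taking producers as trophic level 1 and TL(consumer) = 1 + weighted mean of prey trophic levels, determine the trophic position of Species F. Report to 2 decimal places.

Species C: 1 + 1 = 2
Species D: 1 + (0.55×1 + 0.1×1 + 0.35×2) = 2.35
Species E: 1 + (0.49×1 + 0.18×1 + 0.33×2.35) = 2.4455
Species F: 1 + (0.51×2.35 + 0.32×1 + 0.17×1) = 2.6885
Species G: 1 + 2.4455 = 3.4455

2.69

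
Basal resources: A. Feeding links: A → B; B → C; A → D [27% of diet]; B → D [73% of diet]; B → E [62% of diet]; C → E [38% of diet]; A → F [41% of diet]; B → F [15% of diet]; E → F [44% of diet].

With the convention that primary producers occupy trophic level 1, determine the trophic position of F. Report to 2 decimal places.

B: 1 + 1 = 2
C: 1 + 2 = 3
D: 1 + (0.27×1 + 0.73×2) = 2.73
E: 1 + (0.62×2 + 0.38×3) = 3.38
F: 1 + (0.41×1 + 0.15×2 + 0.44×3.38) = 3.1972

3.20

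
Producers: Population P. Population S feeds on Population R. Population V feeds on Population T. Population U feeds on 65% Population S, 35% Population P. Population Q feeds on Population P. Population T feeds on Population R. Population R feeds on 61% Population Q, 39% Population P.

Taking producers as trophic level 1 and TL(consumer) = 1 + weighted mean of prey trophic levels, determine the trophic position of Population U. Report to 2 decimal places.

Population Q: 1 + 1 = 2
Population R: 1 + (0.61×2 + 0.39×1) = 2.61
Population S: 1 + 2.61 = 3.61
Population T: 1 + 2.61 = 3.61
Population U: 1 + (0.65×3.61 + 0.35×1) = 3.6965
Population V: 1 + 3.61 = 4.61

3.70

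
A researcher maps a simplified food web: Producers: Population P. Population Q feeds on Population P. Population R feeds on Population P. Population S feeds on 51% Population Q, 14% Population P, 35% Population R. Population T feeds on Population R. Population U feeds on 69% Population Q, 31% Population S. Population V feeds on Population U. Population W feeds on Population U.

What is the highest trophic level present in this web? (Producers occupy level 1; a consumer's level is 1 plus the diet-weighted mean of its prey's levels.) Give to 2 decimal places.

4.27

Population Q: 1 + 1 = 2
Population R: 1 + 1 = 2
Population S: 1 + (0.51×2 + 0.14×1 + 0.35×2) = 2.86
Population T: 1 + 2 = 3
Population U: 1 + (0.69×2 + 0.31×2.86) = 3.2666
Population V: 1 + 3.2666 = 4.2666
Population W: 1 + 3.2666 = 4.2666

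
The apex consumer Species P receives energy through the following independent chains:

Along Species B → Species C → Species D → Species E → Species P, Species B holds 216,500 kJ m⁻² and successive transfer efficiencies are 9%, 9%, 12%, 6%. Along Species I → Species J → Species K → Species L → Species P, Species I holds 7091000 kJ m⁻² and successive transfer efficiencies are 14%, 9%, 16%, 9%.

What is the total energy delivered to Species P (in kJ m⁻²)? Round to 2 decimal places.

1299.22 kJ m⁻²

Via Species B: 216500 × 0.09 × 0.09 × 0.12 × 0.06 = 12.62628 kJ m⁻²
Via Species I: 7091000 × 0.14 × 0.09 × 0.16 × 0.09 = 1286.59104 kJ m⁻²
Total at Species P: 12.62628 + 1286.59104 = 1299.21732 kJ m⁻²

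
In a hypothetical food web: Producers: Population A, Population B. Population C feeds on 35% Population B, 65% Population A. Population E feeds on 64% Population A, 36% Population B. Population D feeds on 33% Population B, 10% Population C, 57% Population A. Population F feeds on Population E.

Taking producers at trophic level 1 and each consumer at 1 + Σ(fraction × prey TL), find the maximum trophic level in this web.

Population C: 1 + (0.35×1 + 0.65×1) = 2
Population D: 1 + (0.33×1 + 0.1×2 + 0.57×1) = 2.1
Population E: 1 + (0.64×1 + 0.36×1) = 2
Population F: 1 + 2 = 3

3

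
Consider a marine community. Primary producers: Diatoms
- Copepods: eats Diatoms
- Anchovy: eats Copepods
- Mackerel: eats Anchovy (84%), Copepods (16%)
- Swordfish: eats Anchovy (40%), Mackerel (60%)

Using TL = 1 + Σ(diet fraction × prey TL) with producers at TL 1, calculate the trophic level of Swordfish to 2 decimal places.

Copepods: 1 + 1 = 2
Anchovy: 1 + 2 = 3
Mackerel: 1 + (0.84×3 + 0.16×2) = 3.84
Swordfish: 1 + (0.4×3 + 0.6×3.84) = 4.504

4.50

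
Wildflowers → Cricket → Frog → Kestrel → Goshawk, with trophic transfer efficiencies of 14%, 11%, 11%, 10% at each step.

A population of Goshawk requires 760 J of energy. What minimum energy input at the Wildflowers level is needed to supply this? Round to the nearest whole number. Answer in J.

4486423 J

Cumulative transfer efficiency: 0.14 × 0.11 × 0.11 × 0.1 = 0.0001694
Wildflowers energy = 760 / 0.0001694 = 4486423 J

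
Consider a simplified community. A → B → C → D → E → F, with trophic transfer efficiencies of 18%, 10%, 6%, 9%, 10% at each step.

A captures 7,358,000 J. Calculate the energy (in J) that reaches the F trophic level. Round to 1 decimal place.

B: 7358000 × 0.18 = 1324440 J
C: 1324440 × 0.1 = 132444 J
D: 132444 × 0.06 = 7946.64 J
E: 7946.64 × 0.09 = 715.1976 J
F: 715.1976 × 0.1 = 71.51976 J

71.5 J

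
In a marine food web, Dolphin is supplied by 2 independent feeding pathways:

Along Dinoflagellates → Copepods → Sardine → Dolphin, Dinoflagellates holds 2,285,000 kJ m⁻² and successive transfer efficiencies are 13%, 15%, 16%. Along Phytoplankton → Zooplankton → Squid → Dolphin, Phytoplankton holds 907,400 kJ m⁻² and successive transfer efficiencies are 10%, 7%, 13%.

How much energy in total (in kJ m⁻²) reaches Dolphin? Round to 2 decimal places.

7954.93 kJ m⁻²

Via Dinoflagellates: 2285000 × 0.13 × 0.15 × 0.16 = 7129.2 kJ m⁻²
Via Phytoplankton: 907400 × 0.1 × 0.07 × 0.13 = 825.734 kJ m⁻²
Total at Dolphin: 7129.2 + 825.734 = 7954.934 kJ m⁻²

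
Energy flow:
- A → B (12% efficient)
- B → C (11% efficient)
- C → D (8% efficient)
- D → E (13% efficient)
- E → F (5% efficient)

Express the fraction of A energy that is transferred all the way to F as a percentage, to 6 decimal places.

0.000686%

Product of link efficiencies: 0.12 × 0.11 × 0.08 × 0.13 × 0.05 = 0.000006864
As a percentage: 0.000006864 × 100 = 0.000686%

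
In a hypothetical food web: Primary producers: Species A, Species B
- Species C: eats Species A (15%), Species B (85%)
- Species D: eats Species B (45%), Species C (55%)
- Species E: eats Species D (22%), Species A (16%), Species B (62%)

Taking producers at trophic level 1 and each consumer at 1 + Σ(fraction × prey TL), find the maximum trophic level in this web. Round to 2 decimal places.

2.55

Species C: 1 + (0.15×1 + 0.85×1) = 2
Species D: 1 + (0.45×1 + 0.55×2) = 2.55
Species E: 1 + (0.22×2.55 + 0.16×1 + 0.62×1) = 2.341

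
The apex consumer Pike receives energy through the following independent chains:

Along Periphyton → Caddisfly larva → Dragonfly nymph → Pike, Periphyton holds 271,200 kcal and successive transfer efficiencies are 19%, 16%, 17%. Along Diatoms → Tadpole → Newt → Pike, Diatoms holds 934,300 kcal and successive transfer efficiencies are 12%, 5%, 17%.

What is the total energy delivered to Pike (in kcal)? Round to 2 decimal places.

Via Periphyton: 271200 × 0.19 × 0.16 × 0.17 = 1401.5616 kcal
Via Diatoms: 934300 × 0.12 × 0.05 × 0.17 = 952.986 kcal
Total at Pike: 1401.5616 + 952.986 = 2354.5476 kcal

2354.55 kcal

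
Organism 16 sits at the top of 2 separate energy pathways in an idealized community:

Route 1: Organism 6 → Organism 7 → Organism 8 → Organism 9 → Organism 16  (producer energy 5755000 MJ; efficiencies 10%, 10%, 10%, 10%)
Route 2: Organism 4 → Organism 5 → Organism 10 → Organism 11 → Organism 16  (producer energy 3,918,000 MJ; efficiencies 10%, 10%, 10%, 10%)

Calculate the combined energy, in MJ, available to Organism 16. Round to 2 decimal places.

967.30 MJ

Route 1: 5755000 × 0.1 × 0.1 × 0.1 × 0.1 = 575.5 MJ
Route 2: 3918000 × 0.1 × 0.1 × 0.1 × 0.1 = 391.8 MJ
Total at Organism 16: 575.5 + 391.8 = 967.3 MJ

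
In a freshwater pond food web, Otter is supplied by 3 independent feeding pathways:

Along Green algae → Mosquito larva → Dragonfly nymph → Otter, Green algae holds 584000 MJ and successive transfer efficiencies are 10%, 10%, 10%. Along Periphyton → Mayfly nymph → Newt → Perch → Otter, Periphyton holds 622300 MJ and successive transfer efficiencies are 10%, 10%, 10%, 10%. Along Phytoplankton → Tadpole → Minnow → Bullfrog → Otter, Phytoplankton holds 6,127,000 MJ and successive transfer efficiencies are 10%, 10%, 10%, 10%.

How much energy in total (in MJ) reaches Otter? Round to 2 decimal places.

Via Green algae: 584000 × 0.1 × 0.1 × 0.1 = 584 MJ
Via Periphyton: 622300 × 0.1 × 0.1 × 0.1 × 0.1 = 62.23 MJ
Via Phytoplankton: 6127000 × 0.1 × 0.1 × 0.1 × 0.1 = 612.7 MJ
Total at Otter: 584 + 62.23 + 612.7 = 1258.93 MJ

1258.93 MJ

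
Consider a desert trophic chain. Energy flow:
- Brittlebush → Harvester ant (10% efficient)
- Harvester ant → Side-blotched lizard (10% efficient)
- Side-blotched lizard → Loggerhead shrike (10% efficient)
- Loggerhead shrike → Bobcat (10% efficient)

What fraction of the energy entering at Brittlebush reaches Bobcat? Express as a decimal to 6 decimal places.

Product of link efficiencies: 0.1 × 0.1 × 0.1 × 0.1 = 0.0001

0.000100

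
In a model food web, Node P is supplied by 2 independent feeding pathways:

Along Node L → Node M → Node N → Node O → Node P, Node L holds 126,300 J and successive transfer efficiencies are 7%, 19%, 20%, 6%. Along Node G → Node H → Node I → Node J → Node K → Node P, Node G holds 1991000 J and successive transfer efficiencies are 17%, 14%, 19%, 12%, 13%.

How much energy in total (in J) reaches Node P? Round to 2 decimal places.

160.61 J

Via Node L: 126300 × 0.07 × 0.19 × 0.2 × 0.06 = 20.15748 J
Via Node G: 1991000 × 0.17 × 0.14 × 0.19 × 0.12 × 0.13 = 140.4515112 J
Total at Node P: 20.15748 + 140.4515112 = 160.6089912 J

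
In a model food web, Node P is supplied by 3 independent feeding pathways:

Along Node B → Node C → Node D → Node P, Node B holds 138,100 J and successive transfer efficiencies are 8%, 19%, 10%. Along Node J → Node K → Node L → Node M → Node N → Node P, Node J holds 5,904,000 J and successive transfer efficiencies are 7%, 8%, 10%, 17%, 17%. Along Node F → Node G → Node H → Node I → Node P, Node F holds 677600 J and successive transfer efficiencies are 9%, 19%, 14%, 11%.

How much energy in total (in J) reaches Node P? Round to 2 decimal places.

Via Node B: 138100 × 0.08 × 0.19 × 0.1 = 209.912 J
Via Node J: 5904000 × 0.07 × 0.08 × 0.1 × 0.17 × 0.17 = 95.550336 J
Via Node F: 677600 × 0.09 × 0.19 × 0.14 × 0.11 = 178.439184 J
Total at Node P: 209.912 + 95.550336 + 178.439184 = 483.90152 J

483.90 J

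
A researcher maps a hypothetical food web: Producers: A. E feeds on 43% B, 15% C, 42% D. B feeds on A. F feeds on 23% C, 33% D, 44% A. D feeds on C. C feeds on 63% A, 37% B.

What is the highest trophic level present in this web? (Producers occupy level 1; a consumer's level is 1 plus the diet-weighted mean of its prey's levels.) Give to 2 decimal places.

3.63

B: 1 + 1 = 2
C: 1 + (0.63×1 + 0.37×2) = 2.37
D: 1 + 2.37 = 3.37
E: 1 + (0.43×2 + 0.15×2.37 + 0.42×3.37) = 3.6309
F: 1 + (0.23×2.37 + 0.33×3.37 + 0.44×1) = 3.0972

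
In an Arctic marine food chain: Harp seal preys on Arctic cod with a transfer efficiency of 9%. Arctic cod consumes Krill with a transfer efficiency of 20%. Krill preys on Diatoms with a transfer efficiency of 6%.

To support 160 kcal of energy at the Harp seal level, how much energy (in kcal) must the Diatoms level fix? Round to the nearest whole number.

Cumulative transfer efficiency: 0.06 × 0.2 × 0.09 = 0.00108
Diatoms energy = 160 / 0.00108 = 148148 kcal

148148 kcal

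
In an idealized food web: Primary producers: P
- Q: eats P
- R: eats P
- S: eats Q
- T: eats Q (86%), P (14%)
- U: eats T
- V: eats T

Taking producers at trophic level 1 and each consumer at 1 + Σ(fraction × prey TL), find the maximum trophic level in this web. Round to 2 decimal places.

3.86

Q: 1 + 1 = 2
R: 1 + 1 = 2
S: 1 + 2 = 3
T: 1 + (0.86×2 + 0.14×1) = 2.86
U: 1 + 2.86 = 3.86
V: 1 + 2.86 = 3.86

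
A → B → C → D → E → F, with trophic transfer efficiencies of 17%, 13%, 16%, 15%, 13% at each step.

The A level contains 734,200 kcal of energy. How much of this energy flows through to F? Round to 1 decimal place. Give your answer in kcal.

B: 734200 × 0.17 = 124814 kcal
C: 124814 × 0.13 = 16225.82 kcal
D: 16225.82 × 0.16 = 2596.1312 kcal
E: 2596.1312 × 0.15 = 389.41968 kcal
F: 389.41968 × 0.13 = 50.6245584 kcal

50.6 kcal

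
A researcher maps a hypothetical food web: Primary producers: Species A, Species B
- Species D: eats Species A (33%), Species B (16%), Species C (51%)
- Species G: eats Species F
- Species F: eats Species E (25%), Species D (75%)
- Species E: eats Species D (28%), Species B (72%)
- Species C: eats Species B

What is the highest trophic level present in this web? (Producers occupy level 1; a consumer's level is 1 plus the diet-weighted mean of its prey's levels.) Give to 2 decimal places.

4.49

Species C: 1 + 1 = 2
Species D: 1 + (0.33×1 + 0.16×1 + 0.51×2) = 2.51
Species E: 1 + (0.28×2.51 + 0.72×1) = 2.4228
Species F: 1 + (0.25×2.4228 + 0.75×2.51) = 3.4882
Species G: 1 + 3.4882 = 4.4882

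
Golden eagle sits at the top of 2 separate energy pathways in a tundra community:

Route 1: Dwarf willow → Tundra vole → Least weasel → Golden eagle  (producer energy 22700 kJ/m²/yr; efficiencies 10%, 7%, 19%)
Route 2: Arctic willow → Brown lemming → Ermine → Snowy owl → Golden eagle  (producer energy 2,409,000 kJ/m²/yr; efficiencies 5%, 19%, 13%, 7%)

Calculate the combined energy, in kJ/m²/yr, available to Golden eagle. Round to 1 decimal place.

238.4 kJ/m²/yr

Route 1: 22700 × 0.1 × 0.07 × 0.19 = 30.191 kJ/m²/yr
Route 2: 2409000 × 0.05 × 0.19 × 0.13 × 0.07 = 208.25805 kJ/m²/yr
Total at Golden eagle: 30.191 + 208.25805 = 238.44905 kJ/m²/yr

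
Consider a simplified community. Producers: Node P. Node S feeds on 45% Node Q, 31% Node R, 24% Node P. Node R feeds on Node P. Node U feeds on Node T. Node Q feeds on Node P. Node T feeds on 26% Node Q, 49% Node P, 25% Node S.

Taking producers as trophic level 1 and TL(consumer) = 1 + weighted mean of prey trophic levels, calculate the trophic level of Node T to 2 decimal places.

2.70

Node Q: 1 + 1 = 2
Node R: 1 + 1 = 2
Node S: 1 + (0.45×2 + 0.31×2 + 0.24×1) = 2.76
Node T: 1 + (0.26×2 + 0.49×1 + 0.25×2.76) = 2.7
Node U: 1 + 2.7 = 3.7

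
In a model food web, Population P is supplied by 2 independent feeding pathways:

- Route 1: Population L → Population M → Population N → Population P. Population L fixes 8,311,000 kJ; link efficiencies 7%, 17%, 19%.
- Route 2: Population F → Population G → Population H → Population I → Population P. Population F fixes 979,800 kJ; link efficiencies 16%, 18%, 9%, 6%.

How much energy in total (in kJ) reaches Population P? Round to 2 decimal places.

Route 1: 8311000 × 0.07 × 0.17 × 0.19 = 18791.171 kJ
Route 2: 979800 × 0.16 × 0.18 × 0.09 × 0.06 = 152.378496 kJ
Total at Population P: 18791.171 + 152.378496 = 18943.549496 kJ

18943.55 kJ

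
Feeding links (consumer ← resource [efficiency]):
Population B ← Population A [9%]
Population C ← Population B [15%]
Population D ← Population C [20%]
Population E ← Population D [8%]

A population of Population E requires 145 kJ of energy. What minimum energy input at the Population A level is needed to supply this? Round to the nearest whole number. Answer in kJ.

671296 kJ

Cumulative transfer efficiency: 0.09 × 0.15 × 0.2 × 0.08 = 0.000216
Population A energy = 145 / 0.000216 = 671296 kJ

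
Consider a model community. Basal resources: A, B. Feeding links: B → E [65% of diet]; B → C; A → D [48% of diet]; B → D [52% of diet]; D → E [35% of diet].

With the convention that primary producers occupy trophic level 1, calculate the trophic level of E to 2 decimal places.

C: 1 + 1 = 2
D: 1 + (0.52×1 + 0.48×1) = 2
E: 1 + (0.65×1 + 0.35×2) = 2.35

2.35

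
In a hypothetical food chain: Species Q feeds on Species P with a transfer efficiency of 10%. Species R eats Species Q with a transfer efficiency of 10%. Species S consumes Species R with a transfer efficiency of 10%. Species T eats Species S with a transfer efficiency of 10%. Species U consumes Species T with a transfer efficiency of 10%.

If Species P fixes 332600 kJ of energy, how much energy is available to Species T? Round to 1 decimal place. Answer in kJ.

Species Q: 332600 × 0.1 = 33260 kJ
Species R: 33260 × 0.1 = 3326 kJ
Species S: 3326 × 0.1 = 332.6 kJ
Species T: 332.6 × 0.1 = 33.26 kJ

33.3 kJ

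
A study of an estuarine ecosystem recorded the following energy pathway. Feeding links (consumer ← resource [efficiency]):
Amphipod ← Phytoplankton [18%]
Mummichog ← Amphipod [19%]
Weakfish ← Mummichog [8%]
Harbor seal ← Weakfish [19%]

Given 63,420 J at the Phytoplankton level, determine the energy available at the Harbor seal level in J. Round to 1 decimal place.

33.0 J

Amphipod: 63420 × 0.18 = 11415.6 J
Mummichog: 11415.6 × 0.19 = 2168.964 J
Weakfish: 2168.964 × 0.08 = 173.51712 J
Harbor seal: 173.51712 × 0.19 = 32.9682528 J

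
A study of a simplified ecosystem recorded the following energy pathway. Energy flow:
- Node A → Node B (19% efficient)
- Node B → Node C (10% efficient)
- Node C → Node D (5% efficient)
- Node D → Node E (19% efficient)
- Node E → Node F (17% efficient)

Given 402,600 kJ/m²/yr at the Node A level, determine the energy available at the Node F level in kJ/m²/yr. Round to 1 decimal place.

Node B: 402600 × 0.19 = 76494 kJ/m²/yr
Node C: 76494 × 0.1 = 7649.4 kJ/m²/yr
Node D: 7649.4 × 0.05 = 382.47 kJ/m²/yr
Node E: 382.47 × 0.19 = 72.6693 kJ/m²/yr
Node F: 72.6693 × 0.17 = 12.353781 kJ/m²/yr

12.4 kJ/m²/yr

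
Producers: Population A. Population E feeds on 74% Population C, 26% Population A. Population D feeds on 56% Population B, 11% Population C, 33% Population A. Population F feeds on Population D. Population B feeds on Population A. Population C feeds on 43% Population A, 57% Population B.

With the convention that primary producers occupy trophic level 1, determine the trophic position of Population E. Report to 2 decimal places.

3.16

Population B: 1 + 1 = 2
Population C: 1 + (0.43×1 + 0.57×2) = 2.57
Population D: 1 + (0.56×2 + 0.11×2.57 + 0.33×1) = 2.7327
Population E: 1 + (0.74×2.57 + 0.26×1) = 3.1618
Population F: 1 + 2.7327 = 3.7327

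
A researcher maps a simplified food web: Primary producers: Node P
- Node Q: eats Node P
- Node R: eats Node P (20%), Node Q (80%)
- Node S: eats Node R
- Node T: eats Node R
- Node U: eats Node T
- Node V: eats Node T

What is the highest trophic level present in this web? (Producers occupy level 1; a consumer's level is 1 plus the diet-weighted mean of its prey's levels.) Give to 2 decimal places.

Node Q: 1 + 1 = 2
Node R: 1 + (0.2×1 + 0.8×2) = 2.8
Node S: 1 + 2.8 = 3.8
Node T: 1 + 2.8 = 3.8
Node U: 1 + 3.8 = 4.8
Node V: 1 + 3.8 = 4.8

4.80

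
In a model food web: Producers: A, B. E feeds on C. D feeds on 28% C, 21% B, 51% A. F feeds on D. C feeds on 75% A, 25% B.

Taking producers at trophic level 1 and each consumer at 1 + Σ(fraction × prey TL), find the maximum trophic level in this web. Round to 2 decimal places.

C: 1 + (0.75×1 + 0.25×1) = 2
D: 1 + (0.28×2 + 0.21×1 + 0.51×1) = 2.28
E: 1 + 2 = 3
F: 1 + 2.28 = 3.28

3.28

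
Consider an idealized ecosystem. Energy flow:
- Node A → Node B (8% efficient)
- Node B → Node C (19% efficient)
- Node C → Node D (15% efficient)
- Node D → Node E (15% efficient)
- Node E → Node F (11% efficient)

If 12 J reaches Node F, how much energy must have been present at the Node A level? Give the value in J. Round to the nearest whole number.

318979 J

Cumulative transfer efficiency: 0.08 × 0.19 × 0.15 × 0.15 × 0.11 = 0.00003762
Node A energy = 12 / 0.00003762 = 318979 J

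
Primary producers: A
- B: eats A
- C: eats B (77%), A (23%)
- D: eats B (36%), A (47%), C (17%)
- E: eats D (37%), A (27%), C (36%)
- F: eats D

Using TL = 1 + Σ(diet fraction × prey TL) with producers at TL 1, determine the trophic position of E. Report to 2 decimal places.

B: 1 + 1 = 2
C: 1 + (0.77×2 + 0.23×1) = 2.77
D: 1 + (0.36×2 + 0.47×1 + 0.17×2.77) = 2.6609
E: 1 + (0.37×2.6609 + 0.27×1 + 0.36×2.77) = 3.251733
F: 1 + 2.6609 = 3.6609

3.25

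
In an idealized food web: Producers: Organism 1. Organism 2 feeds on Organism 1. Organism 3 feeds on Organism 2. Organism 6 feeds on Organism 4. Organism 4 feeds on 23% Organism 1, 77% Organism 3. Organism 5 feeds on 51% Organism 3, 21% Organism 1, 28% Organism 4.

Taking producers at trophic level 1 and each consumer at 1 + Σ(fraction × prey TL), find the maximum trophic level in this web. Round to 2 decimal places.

Organism 2: 1 + 1 = 2
Organism 3: 1 + 2 = 3
Organism 4: 1 + (0.23×1 + 0.77×3) = 3.54
Organism 5: 1 + (0.51×3 + 0.21×1 + 0.28×3.54) = 3.7312
Organism 6: 1 + 3.54 = 4.54

4.54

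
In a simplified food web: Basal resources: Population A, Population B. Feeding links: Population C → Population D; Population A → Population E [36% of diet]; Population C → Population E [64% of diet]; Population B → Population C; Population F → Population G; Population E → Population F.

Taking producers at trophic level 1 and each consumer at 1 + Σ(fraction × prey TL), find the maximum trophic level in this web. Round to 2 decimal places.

4.64

Population C: 1 + 1 = 2
Population D: 1 + 2 = 3
Population E: 1 + (0.36×1 + 0.64×2) = 2.64
Population F: 1 + 2.64 = 3.64
Population G: 1 + 3.64 = 4.64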